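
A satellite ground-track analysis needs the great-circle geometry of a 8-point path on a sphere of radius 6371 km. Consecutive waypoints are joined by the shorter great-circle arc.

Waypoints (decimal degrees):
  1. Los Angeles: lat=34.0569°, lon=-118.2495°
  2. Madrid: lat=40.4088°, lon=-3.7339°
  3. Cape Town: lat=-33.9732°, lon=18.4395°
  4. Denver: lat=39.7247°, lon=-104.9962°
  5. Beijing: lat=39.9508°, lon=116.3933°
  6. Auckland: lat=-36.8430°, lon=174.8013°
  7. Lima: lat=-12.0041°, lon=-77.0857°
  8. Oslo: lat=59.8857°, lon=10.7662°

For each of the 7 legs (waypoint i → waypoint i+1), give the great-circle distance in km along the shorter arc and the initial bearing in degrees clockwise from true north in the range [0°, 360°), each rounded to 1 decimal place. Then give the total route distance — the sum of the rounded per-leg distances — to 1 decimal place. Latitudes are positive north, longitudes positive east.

Leg 1: φ1=0.5944050, φ2=0.7052666, Δφ=0.1108616, Δλ=1.9986743 rad; a=sin²(Δφ/2)+cosφ1·cosφ2·sin²(Δλ/2)=0.4493688206; c=2·atan2(√a, √(1-a))=1.469360106; dist=6371·c=9361.293 ≈ 9361.3 km; running total=9361.3 km
Leg 1 bearing: y=sinΔλ·cosφ2=0.69279378, x=cosφ1·sinφ2-sinφ1·cosφ2·cosΔλ=0.71399070; θ=atan2(y, x)=44.1368° ≈ 44.1°
Leg 2: φ1=0.7052666, φ2=-0.5929442, Δφ=-1.2982108, Δλ=0.3869988 rad; a=sin²(Δφ/2)+cosφ1·cosφ2·sin²(Δλ/2)=0.3887383469; c=2·atan2(√a, √(1-a))=1.346394418; dist=6371·c=8577.879 ≈ 8577.9 km; running total=17939.2 km
Leg 2 bearing: y=sinΔλ·cosφ2=0.31298650, x=cosφ1·sinφ2-sinφ1·cosφ2·cosΔλ=-0.92332163; θ=atan2(y, x)=161.2744° ≈ 161.3°
Leg 3: φ1=-0.5929442, φ2=0.6933268, Δφ=1.2862710, Δλ=-2.1543594 rad; a=sin²(Δφ/2)+cosφ1·cosφ2·sin²(Δλ/2)=0.8542894980; c=2·atan2(√a, √(1-a))=2.358278690; dist=6371·c=15024.594 ≈ 15024.6 km; running total=32963.8 km
Leg 3 bearing: y=sinΔλ·cosφ2=-0.64183769, x=cosφ1·sinφ2-sinφ1·cosφ2·cosΔλ=0.29318967; θ=atan2(y, x)=-65.4492° <0 so +360° → 294.5508° ≈ 294.6°
Leg 4: φ1=0.6933268, φ2=0.6972730, Δφ=0.0039462, Δλ=3.8639757 rad; a=sin²(Δφ/2)+cosφ1·cosφ2·sin²(Δλ/2)=0.5159789791; c=2·atan2(√a, √(1-a))=1.602759727; dist=6371·c=10211.182 ≈ 10211.2 km; running total=43175.0 km
Leg 4 bearing: y=sinΔλ·cosφ2=-0.50685372, x=cosφ1·sinφ2-sinφ1·cosφ2·cosΔλ=0.86143949; θ=atan2(y, x)=-30.4717° <0 so +360° → 329.5283° ≈ 329.5°
Leg 5: φ1=0.6972730, φ2=-0.6430317, Δφ=-1.3403047, Δλ=1.0194119 rad; a=sin²(Δφ/2)+cosφ1·cosφ2·sin²(Δλ/2)=0.5318239709; c=2·atan2(√a, √(1-a))=1.634487321; dist=6371·c=10413.319 ≈ 10413.3 km; running total=53588.3 km
Leg 5 bearing: y=sinΔλ·cosφ2=0.68167992, x=cosφ1·sinφ2-sinφ1·cosφ2·cosΔλ=-0.72887682; θ=atan2(y, x)=136.9164° ≈ 136.9°
Leg 6: φ1=-0.6430317, φ2=-0.2095111, Δφ=0.4335206, Δλ=-4.3962575 rad; a=sin²(Δφ/2)+cosφ1·cosφ2·sin²(Δλ/2)=0.5593248593; c=2·atan2(√a, √(1-a))=1.689726211; dist=6371·c=10765.246 ≈ 10765.2 km; running total=64353.5 km
Leg 6 bearing: y=sinΔλ·cosφ2=0.92966157, x=cosφ1·sinφ2-sinφ1·cosφ2·cosΔλ=-0.34878592; θ=atan2(y, x)=110.5648° ≈ 110.6°
Leg 7: φ1=-0.2095111, φ2=1.0452026, Δφ=1.2547137, Δλ=1.5333049 rad; a=sin²(Δφ/2)+cosφ1·cosφ2·sin²(Δλ/2)=0.5807574060; c=2·atan2(√a, √(1-a))=1.733021753; dist=6371·c=11041.082 ≈ 11041.1 km; running total=75394.6 km
Leg 7 bearing: y=sinΔλ·cosφ2=0.50137407, x=cosφ1·sinφ2-sinφ1·cosφ2·cosΔλ=0.85002177; θ=atan2(y, x)=30.5337° ≈ 30.5°

Leg 1: dist=9361.3 km, bearing=44.1°
Leg 2: dist=8577.9 km, bearing=161.3°
Leg 3: dist=15024.6 km, bearing=294.6°
Leg 4: dist=10211.2 km, bearing=329.5°
Leg 5: dist=10413.3 km, bearing=136.9°
Leg 6: dist=10765.2 km, bearing=110.6°
Leg 7: dist=11041.1 km, bearing=30.5°
Total: 75394.6 km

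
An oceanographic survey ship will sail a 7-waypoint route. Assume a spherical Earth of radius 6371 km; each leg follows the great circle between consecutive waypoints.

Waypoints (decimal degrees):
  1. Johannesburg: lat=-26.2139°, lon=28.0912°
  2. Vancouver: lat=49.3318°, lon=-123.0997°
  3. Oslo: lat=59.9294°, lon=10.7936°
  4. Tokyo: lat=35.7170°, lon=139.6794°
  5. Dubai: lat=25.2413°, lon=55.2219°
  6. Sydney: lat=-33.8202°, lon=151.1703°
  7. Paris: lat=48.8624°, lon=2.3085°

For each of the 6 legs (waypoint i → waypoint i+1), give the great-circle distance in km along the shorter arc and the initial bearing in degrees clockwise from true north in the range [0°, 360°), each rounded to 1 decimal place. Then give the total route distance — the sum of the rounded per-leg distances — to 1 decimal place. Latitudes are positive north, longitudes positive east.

Leg 1: φ1=-0.4575189, φ2=0.8610023, Δφ=1.3185212, Δλ=-2.6387790 rad; a=sin²(Δφ/2)+cosφ1·cosφ2·sin²(Δλ/2)=0.9236682162; c=2·atan2(√a, √(1-a))=2.581745766; dist=6371·c=16448.302 ≈ 16448.3 km; running total=16448.3 km
Leg 1 bearing: y=sinΔλ·cosφ2=-0.31403874, x=cosφ1·sinφ2-sinφ1·cosφ2·cosΔλ=0.42825301; θ=atan2(y, x)=-36.2527° <0 so +360° → 323.7473° ≈ 323.7°
Leg 2: φ1=0.8610023, φ2=1.0459653, Δφ=0.1849630, Δλ=2.3368789 rad; a=sin²(Δφ/2)+cosφ1·cosφ2·sin²(Δλ/2)=0.2849912957; c=2·atan2(√a, √(1-a))=1.126284268; dist=6371·c=7175.557 ≈ 7175.6 km; running total=23623.9 km
Leg 2 bearing: y=sinΔλ·cosφ2=0.36108482, x=cosφ1·sinφ2-sinφ1·cosφ2·cosΔλ=0.82746769; θ=atan2(y, x)=23.5752° ≈ 23.6°
Leg 3: φ1=1.0459653, φ2=0.6233792, Δφ=-0.4225861, Δλ=2.2494816 rad; a=sin²(Δφ/2)+cosφ1·cosφ2·sin²(Δλ/2)=0.3750900741; c=2·atan2(√a, √(1-a))=1.318302123; dist=6371·c=8398.903 ≈ 8398.9 km; running total=32022.8 km
Leg 3 bearing: y=sinΔλ·cosφ2=0.63199001, x=cosφ1·sinφ2-sinφ1·cosφ2·cosΔλ=0.73360662; θ=atan2(y, x)=40.7444° ≈ 40.7°
Leg 4: φ1=0.6233792, φ2=0.4405438, Δφ=-0.1828355, Δλ=-1.4740615 rad; a=sin²(Δφ/2)+cosφ1·cosφ2·sin²(Δλ/2)=0.3400633384; c=2·atan2(√a, √(1-a))=1.245200544; dist=6371·c=7933.173 ≈ 7933.2 km; running total=39956.0 km
Leg 4 bearing: y=sinΔλ·cosφ2=-0.90029112, x=cosφ1·sinφ2-sinφ1·cosφ2·cosΔλ=0.29522356; θ=atan2(y, x)=-71.8446° <0 so +360° → 288.1554° ≈ 288.2°
Leg 5: φ1=0.4405438, φ2=-0.5902738, Δφ=-1.0308176, Δλ=1.6746155 rad; a=sin²(Δφ/2)+cosφ1·cosφ2·sin²(Δλ/2)=0.6576115914; c=2·atan2(√a, √(1-a))=1.891488144; dist=6371·c=12050.671 ≈ 12050.7 km; running total=52006.7 km
Leg 5 bearing: y=sinΔλ·cosφ2=0.82631502, x=cosφ1·sinφ2-sinφ1·cosφ2·cosΔλ=-0.46673101; θ=atan2(y, x)=119.4592° ≈ 119.5°
Leg 6: φ1=-0.5902738, φ2=0.8528098, Δφ=1.4430836, Δλ=-2.5981285 rad; a=sin²(Δφ/2)+cosφ1·cosφ2·sin²(Δλ/2)=0.9434946656; c=2·atan2(√a, √(1-a))=2.661580545; dist=6371·c=16956.930 ≈ 16956.9 km; running total=68963.6 km
Leg 6 bearing: y=sinΔλ·cosφ2=-0.34018708, x=cosφ1·sinφ2-sinφ1·cosφ2·cosΔλ=0.31228621; θ=atan2(y, x)=-47.4486° <0 so +360° → 312.5514° ≈ 312.6°

Leg 1: dist=16448.3 km, bearing=323.7°
Leg 2: dist=7175.6 km, bearing=23.6°
Leg 3: dist=8398.9 km, bearing=40.7°
Leg 4: dist=7933.2 km, bearing=288.2°
Leg 5: dist=12050.7 km, bearing=119.5°
Leg 6: dist=16956.9 km, bearing=312.6°
Total: 68963.6 km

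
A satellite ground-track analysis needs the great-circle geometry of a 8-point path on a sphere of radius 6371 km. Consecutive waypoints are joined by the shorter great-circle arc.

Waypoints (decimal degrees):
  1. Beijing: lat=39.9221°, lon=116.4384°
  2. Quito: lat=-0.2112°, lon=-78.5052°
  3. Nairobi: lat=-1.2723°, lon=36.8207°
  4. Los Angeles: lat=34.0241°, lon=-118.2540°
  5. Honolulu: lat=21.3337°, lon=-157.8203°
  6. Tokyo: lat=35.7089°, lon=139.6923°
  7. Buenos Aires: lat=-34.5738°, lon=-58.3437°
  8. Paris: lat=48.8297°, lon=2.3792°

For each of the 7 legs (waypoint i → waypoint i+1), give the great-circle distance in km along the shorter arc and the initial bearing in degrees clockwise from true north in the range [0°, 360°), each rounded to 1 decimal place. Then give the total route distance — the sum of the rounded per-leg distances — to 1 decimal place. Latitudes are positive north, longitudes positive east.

Leg 1: φ1=0.6967721, φ2=-0.0036861, Δφ=-0.7004582, Δλ=-3.4024077 rad; a=sin²(Δφ/2)+cosφ1·cosφ2·sin²(Δλ/2)=0.8716705711; c=2·atan2(√a, √(1-a))=2.408847806; dist=6371·c=15346.769 ≈ 15346.8 km; running total=15346.8 km
Leg 1 bearing: y=sinΔλ·cosφ2=0.25786634, x=cosφ1·sinφ2-sinφ1·cosφ2·cosΔλ=0.61721058; θ=atan2(y, x)=22.6748° ≈ 22.7°
Leg 2: φ1=-0.0036861, φ2=-0.0222058, Δφ=-0.0185197, Δλ=2.0128167 rad; a=sin²(Δφ/2)+cosφ1·cosφ2·sin²(Δλ/2)=0.7137881440; c=2·atan2(√a, √(1-a))=2.012606239; dist=6371·c=12822.314 ≈ 12822.3 km; running total=28169.1 km
Leg 2 bearing: y=sinΔλ·cosφ2=0.90366643, x=cosφ1·sinφ2-sinφ1·cosφ2·cosΔλ=-0.02378026; θ=atan2(y, x)=91.5074° ≈ 91.5°
Leg 3: φ1=-0.0222058, φ2=0.5938326, Δφ=0.6160384, Δλ=-2.7065641 rad; a=sin²(Δφ/2)+cosφ1·cosφ2·sin²(Δλ/2)=0.8819223773; c=2·atan2(√a, √(1-a))=2.440045788; dist=6371·c=15545.532 ≈ 15545.5 km; running total=43714.6 km
Leg 3 bearing: y=sinΔλ·cosφ2=-0.34928737, x=cosφ1·sinφ2-sinφ1·cosφ2·cosΔλ=0.54271496; θ=atan2(y, x)=-32.7650° <0 so +360° → 327.2350° ≈ 327.2°
Leg 4: φ1=0.5938326, φ2=0.3723433, Δφ=-0.2214893, Δλ=-0.6905622 rad; a=sin²(Δφ/2)+cosφ1·cosφ2·sin²(Δλ/2)=0.1006527542; c=2·atan2(√a, √(1-a))=0.645673811; dist=6371·c=4113.588 ≈ 4113.6 km; running total=47828.2 km
Leg 4 bearing: y=sinΔλ·cosφ2=-0.59332380, x=cosφ1·sinφ2-sinφ1·cosφ2·cosΔλ=-0.10026951; θ=atan2(y, x)=-99.5921° <0 so +360° → 260.4079° ≈ 260.4°
Leg 5: φ1=0.3723433, φ2=0.6232379, Δφ=0.2508946, Δλ=5.1925744 rad; a=sin²(Δφ/2)+cosφ1·cosφ2·sin²(Δλ/2)=0.2191349095; c=2·atan2(√a, √(1-a))=0.974320701; dist=6371·c=6207.397 ≈ 6207.4 km; running total=54035.6 km
Leg 5 bearing: y=sinΔλ·cosφ2=-0.72016400, x=cosφ1·sinφ2-sinφ1·cosφ2·cosΔλ=0.40721372; θ=atan2(y, x)=-60.5142° <0 so +360° → 299.4858° ≈ 299.5°
Leg 6: φ1=0.6232379, φ2=-0.6034266, Δφ=-1.2266645, Δλ=-3.4563802 rad; a=sin²(Δφ/2)+cosφ1·cosφ2·sin²(Δλ/2)=0.9834753100; c=2·atan2(√a, √(1-a))=2.883782471; dist=6371·c=18372.578 ≈ 18372.6 km; running total=72408.2 km
Leg 6 bearing: y=sinΔλ·cosφ2=0.25493532, x=cosφ1·sinφ2-sinφ1·cosφ2·cosΔλ=-0.00380518; θ=atan2(y, x)=90.8551° ≈ 90.9°
Leg 7: φ1=-0.6034266, φ2=0.8522390, Δφ=1.4556657, Δλ=1.0598145 rad; a=sin²(Δφ/2)+cosφ1·cosφ2·sin²(Δλ/2)=0.5810440667; c=2·atan2(√a, √(1-a))=1.733602730; dist=6371·c=11044.783 ≈ 11044.8 km; running total=83453.0 km
Leg 7 bearing: y=sinΔλ·cosφ2=0.57421135, x=cosφ1·sinφ2-sinφ1·cosφ2·cosΔλ=0.80250157; θ=atan2(y, x)=35.5847° ≈ 35.6°

Leg 1: dist=15346.8 km, bearing=22.7°
Leg 2: dist=12822.3 km, bearing=91.5°
Leg 3: dist=15545.5 km, bearing=327.2°
Leg 4: dist=4113.6 km, bearing=260.4°
Leg 5: dist=6207.4 km, bearing=299.5°
Leg 6: dist=18372.6 km, bearing=90.9°
Leg 7: dist=11044.8 km, bearing=35.6°
Total: 83453.0 km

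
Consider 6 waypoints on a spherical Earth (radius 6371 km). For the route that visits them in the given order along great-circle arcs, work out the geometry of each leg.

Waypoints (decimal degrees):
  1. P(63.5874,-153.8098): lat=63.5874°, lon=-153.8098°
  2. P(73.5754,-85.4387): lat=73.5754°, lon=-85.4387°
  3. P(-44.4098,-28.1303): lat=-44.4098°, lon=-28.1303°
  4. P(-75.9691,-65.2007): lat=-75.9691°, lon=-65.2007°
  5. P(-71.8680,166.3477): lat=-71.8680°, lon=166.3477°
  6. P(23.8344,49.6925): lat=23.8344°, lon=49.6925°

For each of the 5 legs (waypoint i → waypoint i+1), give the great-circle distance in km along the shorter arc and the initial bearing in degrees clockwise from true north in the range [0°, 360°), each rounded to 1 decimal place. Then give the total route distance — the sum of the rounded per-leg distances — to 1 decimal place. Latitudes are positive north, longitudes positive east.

Leg 1: dist=2793.1 km, bearing=38.3°
Leg 2: dist=13810.8 km, bearing=133.4°
Leg 3: dist=3914.6 km, bearing=194.7°
Leg 4: dist=3218.7 km, bearing=210.2°
Leg 5: dist=13430.1 km, bearing=252.1°
Total: 37167.3 km

Leg 1: φ1=1.1098095, φ2=1.2841330, Δφ=0.1743235, Δλ=1.1933008 rad; a=sin²(Δφ/2)+cosφ1·cosφ2·sin²(Δλ/2)=0.0472863994; c=2·atan2(√a, √(1-a))=0.438411323; dist=6371·c=2793.119 ≈ 2793.1 km; running total=2793.1 km
Leg 1 bearing: y=sinΔλ·cosφ2=0.26284485, x=cosφ1·sinφ2-sinφ1·cosφ2·cosΔλ=0.33333792; θ=atan2(y, x)=38.2566° ≈ 38.3°
Leg 2: φ1=1.2841330, φ2=-0.7750972, Δφ=-2.0592302, Δλ=1.0002203 rad; a=sin²(Δφ/2)+cosφ1·cosφ2·sin²(Δλ/2)=0.7810666323; c=2·atan2(√a, √(1-a))=2.167759249; dist=6371·c=13810.794 ≈ 13810.8 km; running total=16603.9 km
Leg 2 bearing: y=sinΔλ·cosφ2=0.60119232, x=cosφ1·sinφ2-sinφ1·cosφ2·cosΔλ=-0.56795597; θ=atan2(y, x)=133.3716° ≈ 133.4°
Leg 3: φ1=-0.7750972, φ2=-1.3259109, Δφ=-0.5508137, Δλ=-0.6470005 rad; a=sin²(Δφ/2)+cosφ1·cosφ2·sin²(Δλ/2)=0.0914519207; c=2·atan2(√a, √(1-a))=0.614440446; dist=6371·c=3914.600 ≈ 3914.6 km; running total=20518.5 km
Leg 3 bearing: y=sinΔλ·cosφ2=-0.14614493, x=cosφ1·sinφ2-sinφ1·cosφ2·cosΔλ=-0.55766973; θ=atan2(y, x)=-165.3151° <0 so +360° → 194.6849° ≈ 194.7°
Leg 4: φ1=-1.3259109, φ2=-1.2543332, Δφ=0.0715777, Δλ=4.0412820 rad; a=sin²(Δφ/2)+cosφ1·cosφ2·sin²(Δλ/2)=0.0624652687; c=2·atan2(√a, √(1-a))=0.505217010; dist=6371·c=3218.738 ≈ 3218.7 km; running total=23737.2 km
Leg 4 bearing: y=sinΔλ·cosφ2=-0.24371690, x=cosφ1·sinφ2-sinφ1·cosφ2·cosΔλ=-0.41815728; θ=atan2(y, x)=-149.7649° <0 so +360° → 210.2351° ≈ 210.2°
Leg 5: φ1=-1.2543332, φ2=0.4159888, Δφ=1.6703220, Δλ=-2.0360173 rad; a=sin²(Δφ/2)+cosφ1·cosφ2·sin²(Δλ/2)=0.7558676479; c=2·atan2(√a, √(1-a))=2.107999703; dist=6371·c=13430.066 ≈ 13430.1 km; running total=37167.3 km
Leg 5 bearing: y=sinΔλ·cosφ2=-0.81750330, x=cosφ1·sinφ2-sinφ1·cosφ2·cosΔλ=-0.26422592; θ=atan2(y, x)=-107.9114° <0 so +360° → 252.0886° ≈ 252.1°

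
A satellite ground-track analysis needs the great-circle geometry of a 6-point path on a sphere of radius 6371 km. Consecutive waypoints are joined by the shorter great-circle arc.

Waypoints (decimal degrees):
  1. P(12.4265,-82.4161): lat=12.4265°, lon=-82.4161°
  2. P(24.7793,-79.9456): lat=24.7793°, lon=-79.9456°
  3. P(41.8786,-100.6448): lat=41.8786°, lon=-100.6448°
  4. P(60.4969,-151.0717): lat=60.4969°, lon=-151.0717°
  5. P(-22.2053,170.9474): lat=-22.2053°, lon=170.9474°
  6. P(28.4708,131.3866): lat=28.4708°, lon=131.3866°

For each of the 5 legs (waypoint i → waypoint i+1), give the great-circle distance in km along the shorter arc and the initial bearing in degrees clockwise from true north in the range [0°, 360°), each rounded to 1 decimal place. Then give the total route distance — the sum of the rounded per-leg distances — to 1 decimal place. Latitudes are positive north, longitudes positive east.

Leg 1: dist=1397.9 km, bearing=10.4°
Leg 2: dist=2690.3 km, bearing=320.0°
Leg 3: dist=3942.3 km, bearing=319.1°
Leg 4: dist=9813.4 km, bearing=214.8°
Leg 5: dist=7053.1 km, bearing=321.2°
Total: 24897.0 km

Leg 1: φ1=0.2168833, φ2=0.4324804, Δφ=0.2155970, Δλ=0.0431184 rad; a=sin²(Δφ/2)+cosφ1·cosφ2·sin²(Δλ/2)=0.0119876311; c=2·atan2(√a, √(1-a))=0.219415960; dist=6371·c=1397.899 ≈ 1397.9 km; running total=1397.9 km
Leg 1 bearing: y=sinΔλ·cosφ2=0.03913628, x=cosφ1·sinφ2-sinφ1·cosφ2·cosΔλ=0.21411227; θ=atan2(y, x)=10.3584° ≈ 10.4°
Leg 2: φ1=0.4324804, φ2=0.7309195, Δφ=0.2984391, Δλ=-0.3612692 rad; a=sin²(Δφ/2)+cosφ1·cosφ2·sin²(Δλ/2)=0.0439202180; c=2·atan2(√a, √(1-a))=0.422273436; dist=6371·c=2690.304 ≈ 2690.3 km; running total=4088.2 km
Leg 2 bearing: y=sinΔλ·cosφ2=-0.26317383, x=cosφ1·sinφ2-sinφ1·cosφ2·cosΔλ=0.31417266; θ=atan2(y, x)=-39.9520° <0 so +360° → 320.0480° ≈ 320.0°
Leg 3: φ1=0.7309195, φ2=1.0558701, Δφ=0.3249506, Δλ=-0.8801154 rad; a=sin²(Δφ/2)+cosφ1·cosφ2·sin²(Δλ/2)=0.0927067630; c=2·atan2(√a, √(1-a))=0.618780413; dist=6371·c=3942.250 ≈ 3942.3 km; running total=8030.5 km
Leg 3 bearing: y=sinΔλ·cosφ2=-0.37960250, x=cosφ1·sinφ2-sinφ1·cosφ2·cosΔλ=0.43857818; θ=atan2(y, x)=-40.8772° <0 so +360° → 319.1228° ≈ 319.1°
Leg 4: φ1=1.0558701, φ2=-0.3875556, Δφ=-1.4434257, Δλ=5.6202935 rad; a=sin²(Δφ/2)+cosφ1·cosφ2·sin²(Δλ/2)=0.4847678776; c=2·atan2(√a, √(1-a))=1.540327368; dist=6371·c=9813.426 ≈ 9813.4 km; running total=17843.9 km
Leg 4 bearing: y=sinΔλ·cosφ2=-0.56975809, x=cosφ1·sinφ2-sinφ1·cosφ2·cosΔλ=-0.82124762; θ=atan2(y, x)=-145.2482° <0 so +360° → 214.7518° ≈ 214.8°
Leg 5: φ1=-0.3875556, φ2=0.4969092, Δφ=0.8844648, Δλ=-0.6904662 rad; a=sin²(Δφ/2)+cosφ1·cosφ2·sin²(Δλ/2)=0.2763564480; c=2·atan2(√a, √(1-a))=1.107066531; dist=6371·c=7053.121 ≈ 7053.1 km; running total=24897.0 km
Leg 5 bearing: y=sinΔλ·cosφ2=-0.55987051, x=cosφ1·sinφ2-sinφ1·cosφ2·cosΔλ=0.69748065; θ=atan2(y, x)=-38.7542° <0 so +360° → 321.2458° ≈ 321.2°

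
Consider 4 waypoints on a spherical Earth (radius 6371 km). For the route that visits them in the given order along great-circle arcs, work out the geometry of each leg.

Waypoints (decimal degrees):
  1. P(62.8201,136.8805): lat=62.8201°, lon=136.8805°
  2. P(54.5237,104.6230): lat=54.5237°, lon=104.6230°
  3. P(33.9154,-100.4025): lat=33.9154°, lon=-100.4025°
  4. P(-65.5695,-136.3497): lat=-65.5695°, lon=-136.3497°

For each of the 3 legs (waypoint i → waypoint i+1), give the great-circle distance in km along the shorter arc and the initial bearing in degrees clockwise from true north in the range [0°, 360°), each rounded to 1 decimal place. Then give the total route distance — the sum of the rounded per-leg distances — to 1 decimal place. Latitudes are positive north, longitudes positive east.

Leg 1: φ1=1.0964176, φ2=0.9516181, Δφ=-0.1447995, Δλ=-0.5629996 rad; a=sin²(Δφ/2)+cosφ1·cosφ2·sin²(Δλ/2)=0.0256908447; c=2·atan2(√a, √(1-a))=0.321955999; dist=6371·c=2051.182 ≈ 2051.2 km; running total=2051.2 km
Leg 1 bearing: y=sinΔλ·cosφ2=-0.30975605, x=cosφ1·sinφ2-sinφ1·cosφ2·cosΔλ=-0.06461029; θ=atan2(y, x)=-101.7821° <0 so +360° → 258.2179° ≈ 258.2°
Leg 2: φ1=0.9516181, φ2=0.5919354, Δφ=-0.3596827, Δλ=-3.5783700 rad; a=sin²(Δφ/2)+cosφ1·cosφ2·sin²(Δλ/2)=0.4910122114; c=2·atan2(√a, √(1-a))=1.552819781; dist=6371·c=9893.015 ≈ 9893.0 km; running total=11944.2 km
Leg 2 bearing: y=sinΔλ·cosφ2=0.35104968, x=cosφ1·sinφ2-sinφ1·cosφ2·cosΔλ=0.93618428; θ=atan2(y, x)=20.5550° ≈ 20.6°
Leg 3: φ1=0.5919354, φ2=-1.1444037, Δφ=-1.7363391, Δλ=-0.6273970 rad; a=sin²(Δφ/2)+cosφ1·cosφ2·sin²(Δλ/2)=0.6150757289; c=2·atan2(√a, √(1-a))=1.803029643; dist=6371·c=11487.102 ≈ 11487.1 km; running total=23431.3 km
Leg 3 bearing: y=sinΔλ·cosφ2=-0.24279315, x=cosφ1·sinφ2-sinφ1·cosφ2·cosΔλ=-0.94238092; θ=atan2(y, x)=-165.5526° <0 so +360° → 194.4474° ≈ 194.4°

Leg 1: dist=2051.2 km, bearing=258.2°
Leg 2: dist=9893.0 km, bearing=20.6°
Leg 3: dist=11487.1 km, bearing=194.4°
Total: 23431.3 km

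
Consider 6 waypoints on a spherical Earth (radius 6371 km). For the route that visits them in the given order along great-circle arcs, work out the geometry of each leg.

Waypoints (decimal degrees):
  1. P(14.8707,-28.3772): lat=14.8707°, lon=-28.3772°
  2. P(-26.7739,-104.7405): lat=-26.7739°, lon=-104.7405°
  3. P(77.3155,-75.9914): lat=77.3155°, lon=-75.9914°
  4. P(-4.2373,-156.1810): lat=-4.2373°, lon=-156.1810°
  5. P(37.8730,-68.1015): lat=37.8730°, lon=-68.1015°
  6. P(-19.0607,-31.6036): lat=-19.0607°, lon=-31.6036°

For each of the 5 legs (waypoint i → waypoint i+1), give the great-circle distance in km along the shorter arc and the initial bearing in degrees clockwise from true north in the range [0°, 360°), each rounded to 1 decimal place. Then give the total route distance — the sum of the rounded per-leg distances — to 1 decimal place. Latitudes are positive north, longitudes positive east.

Leg 1: dist=9447.3 km, bearing=240.6°
Leg 2: dist=11733.5 km, bearing=6.3°
Leg 3: dist=10229.1 km, bearing=259.5°
Leg 4: dist=10128.5 km, bearing=52.1°
Leg 5: dist=7390.7 km, bearing=142.2°
Total: 48929.1 km

Leg 1: φ1=0.2595427, φ2=-0.4672927, Δφ=-0.7268354, Δλ=-1.3327910 rad; a=sin²(Δφ/2)+cosφ1·cosφ2·sin²(Δλ/2)=0.4560847154; c=2·atan2(√a, √(1-a))=1.482852440; dist=6371·c=9447.253 ≈ 9447.3 km; running total=9447.3 km
Leg 1 bearing: y=sinΔλ·cosφ2=-0.86762350, x=cosφ1·sinφ2-sinφ1·cosφ2·cosΔλ=-0.48940296; θ=atan2(y, x)=-119.4262° <0 so +360° → 240.5738° ≈ 240.6°
Leg 2: φ1=-0.4672927, φ2=1.3494100, Δφ=1.8167027, Δλ=0.5017665 rad; a=sin²(Δφ/2)+cosφ1·cosφ2·sin²(Δλ/2)=0.6338003599; c=2·atan2(√a, √(1-a))=1.841698400; dist=6371·c=11733.461 ≈ 11733.5 km; running total=21180.8 km
Leg 2 bearing: y=sinΔλ·cosφ2=0.10561359, x=cosφ1·sinφ2-sinφ1·cosφ2·cosΔλ=0.95772419; θ=atan2(y, x)=6.2929° ≈ 6.3°
Leg 3: φ1=1.3494100, φ2=-0.0739548, Δφ=-1.4233649, Δλ=-1.3995725 rad; a=sin²(Δφ/2)+cosφ1·cosφ2·sin²(Δλ/2)=0.5173860725; c=2·atan2(√a, √(1-a))=1.605575483; dist=6371·c=10229.121 ≈ 10229.1 km; running total=31409.9 km
Leg 3 bearing: y=sinΔλ·cosφ2=-0.98268354, x=cosφ1·sinφ2-sinφ1·cosφ2·cosΔλ=-0.18199986; θ=atan2(y, x)=-100.4927° <0 so +360° → 259.5073° ≈ 259.5°
Leg 4: φ1=-0.0739548, φ2=0.6610085, Δφ=0.7349634, Δλ=1.5372773 rad; a=sin²(Δφ/2)+cosφ1·cosφ2·sin²(Δλ/2)=0.5094893492; c=2·atan2(√a, √(1-a))=1.589776165; dist=6371·c=10128.464 ≈ 10128.5 km; running total=41538.4 km
Leg 4 bearing: y=sinΔλ·cosφ2=0.78893007, x=cosφ1·sinφ2-sinφ1·cosφ2·cosΔλ=0.61418983; θ=atan2(y, x)=52.0989° ≈ 52.1°
Leg 5: φ1=0.6610085, φ2=-0.3326720, Δφ=-0.9936805, Δλ=0.6370085 rad; a=sin²(Δφ/2)+cosφ1·cosφ2·sin²(Δλ/2)=0.3003579653; c=2·atan2(√a, √(1-a))=1.160060492; dist=6371·c=7390.745 ≈ 7390.7 km; running total=48929.1 km
Leg 5 bearing: y=sinΔλ·cosφ2=0.56218267, x=cosφ1·sinφ2-sinφ1·cosφ2·cosΔλ=-0.72423952; θ=atan2(y, x)=142.1800° ≈ 142.2°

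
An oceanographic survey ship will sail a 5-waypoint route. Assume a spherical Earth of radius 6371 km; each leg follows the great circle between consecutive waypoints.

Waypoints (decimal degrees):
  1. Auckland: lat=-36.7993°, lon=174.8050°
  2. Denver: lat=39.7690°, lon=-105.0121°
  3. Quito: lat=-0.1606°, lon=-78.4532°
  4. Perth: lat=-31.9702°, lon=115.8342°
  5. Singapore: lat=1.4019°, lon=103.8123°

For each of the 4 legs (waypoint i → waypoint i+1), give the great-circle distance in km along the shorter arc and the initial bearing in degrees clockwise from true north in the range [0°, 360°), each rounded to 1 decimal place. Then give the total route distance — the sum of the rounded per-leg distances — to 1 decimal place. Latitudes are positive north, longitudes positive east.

Leg 1: dist=11804.0 km, bearing=52.0°
Leg 2: dist=5193.6 km, bearing=142.1°
Leg 3: dist=16139.4 km, bearing=201.5°
Leg 4: dist=3921.0 km, bearing=338.9°
Total: 37058.0 km

Leg 1: φ1=-0.6422689, φ2=0.6941000, Δφ=1.3363689, Δλ=-4.8837297 rad; a=sin²(Δφ/2)+cosφ1·cosφ2·sin²(Δλ/2)=0.6391226935; c=2·atan2(√a, √(1-a))=1.852763200; dist=6371·c=11803.954 ≈ 11804.0 km; running total=11804.0 km
Leg 1 bearing: y=sinΔλ·cosφ2=0.75737474, x=cosφ1·sinφ2-sinφ1·cosφ2·cosΔλ=0.59073091; θ=atan2(y, x)=52.0468° ≈ 52.0°
Leg 2: φ1=0.6941000, φ2=-0.0028030, Δφ=-0.6969030, Δλ=0.4635403 rad; a=sin²(Δφ/2)+cosφ1·cosφ2·sin²(Δλ/2)=0.1571377588; c=2·atan2(√a, √(1-a))=0.815197736; dist=6371·c=5193.625 ≈ 5193.6 km; running total=16997.6 km
Leg 2 bearing: y=sinΔλ·cosφ2=0.44711581, x=cosφ1·sinφ2-sinφ1·cosφ2·cosΔλ=-0.57434257; θ=atan2(y, x)=142.0999° ≈ 142.1°
Leg 3: φ1=-0.0028030, φ2=-0.5579853, Δφ=-0.5551823, Δλ=3.3909548 rad; a=sin²(Δφ/2)+cosφ1·cosφ2·sin²(Δλ/2)=0.9102988079; c=2·atan2(√a, √(1-a))=2.533252247; dist=6371·c=16139.350 ≈ 16139.4 km; running total=33137.0 km
Leg 3 bearing: y=sinΔλ·cosφ2=-0.20935431, x=cosφ1·sinφ2-sinφ1·cosφ2·cosΔλ=-0.53178034; θ=atan2(y, x)=-158.5111° <0 so +360° → 201.4889° ≈ 201.5°
Leg 4: φ1=-0.5579853, φ2=0.0244678, Δφ=0.5824530, Δλ=-0.2098217 rad; a=sin²(Δφ/2)+cosφ1·cosφ2·sin²(Δλ/2)=0.0917419971; c=2·atan2(√a, √(1-a))=0.615446063; dist=6371·c=3921.007 ≈ 3921.0 km; running total=37058.0 km
Leg 4 bearing: y=sinΔλ·cosφ2=-0.20822321, x=cosφ1·sinφ2-sinφ1·cosφ2·cosΔλ=0.53846514; θ=atan2(y, x)=-21.1414° <0 so +360° → 338.8586° ≈ 338.9°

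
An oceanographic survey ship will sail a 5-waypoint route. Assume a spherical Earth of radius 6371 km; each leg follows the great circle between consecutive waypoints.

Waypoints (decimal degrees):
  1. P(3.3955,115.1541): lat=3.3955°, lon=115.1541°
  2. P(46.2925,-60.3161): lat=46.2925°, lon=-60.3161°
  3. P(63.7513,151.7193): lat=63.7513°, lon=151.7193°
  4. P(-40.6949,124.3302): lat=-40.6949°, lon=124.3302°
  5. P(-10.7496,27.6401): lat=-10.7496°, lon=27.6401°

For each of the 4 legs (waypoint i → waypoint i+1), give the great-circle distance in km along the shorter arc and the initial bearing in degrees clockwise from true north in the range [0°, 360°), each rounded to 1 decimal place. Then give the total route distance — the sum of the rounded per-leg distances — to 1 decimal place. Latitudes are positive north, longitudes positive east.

Leg 1: dist=14472.1 km, bearing=355.9°
Leg 2: dist=7460.1 km, bearing=345.2°
Leg 3: dist=11862.5 km, bearing=201.4°
Leg 4: dist=9785.6 km, bearing=257.5°
Total: 43580.3 km

Leg 1: φ1=0.0592627, φ2=0.8079565, Δφ=0.7486939, Δλ=-3.0625327 rad; a=sin²(Δφ/2)+cosφ1·cosφ2·sin²(Δλ/2)=0.8223974728; c=2·atan2(√a, √(1-a))=2.271551309; dist=6371·c=14472.053 ≈ 14472.1 km; running total=14472.1 km
Leg 1 bearing: y=sinΔλ·cosφ2=-0.05457170, x=cosφ1·sinφ2-sinφ1·cosφ2·cosΔλ=0.76240502; θ=atan2(y, x)=-4.0942° <0 so +360° → 355.9058° ≈ 355.9°
Leg 2: φ1=0.8079565, φ2=1.1126701, Δφ=0.3047135, Δλ=3.7007159 rad; a=sin²(Δφ/2)+cosφ1·cosφ2·sin²(Δλ/2)=0.3053627065; c=2·atan2(√a, √(1-a))=1.170952398; dist=6371·c=7460.138 ≈ 7460.1 km; running total=21932.2 km
Leg 2 bearing: y=sinΔλ·cosφ2=-0.23459820, x=cosφ1·sinφ2-sinφ1·cosφ2·cosΔλ=0.89074630; θ=atan2(y, x)=-14.7551° <0 so +360° → 345.2449° ≈ 345.2°
Leg 3: φ1=1.1126701, φ2=-0.7102600, Δφ=-1.8229301, Δλ=-0.4780300 rad; a=sin²(Δφ/2)+cosφ1·cosφ2·sin²(Δλ/2)=0.6435298560; c=2·atan2(√a, √(1-a))=1.861952273; dist=6371·c=11862.498 ≈ 11862.5 km; running total=33794.7 km
Leg 3 bearing: y=sinΔλ·cosφ2=-0.34879190, x=cosφ1·sinφ2-sinφ1·cosφ2·cosΔλ=-0.89215522; θ=atan2(y, x)=-158.6468° <0 so +360° → 201.3532° ≈ 201.4°
Leg 4: φ1=-0.7102600, φ2=-0.1876159, Δφ=0.5226441, Δλ=-1.6875606 rad; a=sin²(Δφ/2)+cosφ1·cosφ2·sin²(Δλ/2)=0.4825818825; c=2·atan2(√a, √(1-a))=1.535953042; dist=6371·c=9785.557 ≈ 9785.6 km; running total=43580.3 km
Leg 4 bearing: y=sinΔλ·cosφ2=-0.97576198, x=cosφ1·sinφ2-sinφ1·cosφ2·cosΔλ=-0.21604395; θ=atan2(y, x)=-102.4845° <0 so +360° → 257.5155° ≈ 257.5°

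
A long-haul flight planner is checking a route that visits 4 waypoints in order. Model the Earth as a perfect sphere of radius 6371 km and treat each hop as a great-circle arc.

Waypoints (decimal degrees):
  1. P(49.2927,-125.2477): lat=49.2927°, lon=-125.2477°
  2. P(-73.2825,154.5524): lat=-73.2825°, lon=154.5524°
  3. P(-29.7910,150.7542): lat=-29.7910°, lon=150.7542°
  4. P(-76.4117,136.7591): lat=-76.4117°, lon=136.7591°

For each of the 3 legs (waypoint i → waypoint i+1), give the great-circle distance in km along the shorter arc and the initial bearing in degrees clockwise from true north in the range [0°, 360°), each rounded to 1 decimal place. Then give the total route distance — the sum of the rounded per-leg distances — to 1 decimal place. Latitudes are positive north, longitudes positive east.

Leg 1: dist=14895.0 km, bearing=203.2°
Leg 2: dist=4841.1 km, bearing=355.2°
Leg 3: dist=5236.8 km, bearing=184.4°
Total: 24972.9 km

Leg 1: φ1=0.8603199, φ2=-1.2790209, Δφ=-2.1393408, Δλ=4.8834330 rad; a=sin²(Δφ/2)+cosφ1·cosφ2·sin²(Δλ/2)=0.8470396715; c=2·atan2(√a, √(1-a))=2.337936567; dist=6371·c=14894.994 ≈ 14895.0 km; running total=14895.0 km
Leg 1 bearing: y=sinΔλ·cosφ2=-0.28345551, x=cosφ1·sinφ2-sinφ1·cosφ2·cosΔλ=-0.66174530; θ=atan2(y, x)=-156.8124° <0 so +360° → 203.1876° ≈ 203.2°
Leg 2: φ1=-1.2790209, φ2=-0.5199510, Δφ=0.7590699, Δλ=-0.0662911 rad; a=sin²(Δφ/2)+cosφ1·cosφ2·sin²(Δλ/2)=0.1375359173; c=2·atan2(√a, √(1-a))=0.759866224; dist=6371·c=4841.108 ≈ 4841.1 km; running total=19736.1 km
Leg 2 bearing: y=sinΔλ·cosφ2=-0.05748817, x=cosφ1·sinφ2-sinφ1·cosφ2·cosΔλ=0.68642135; θ=atan2(y, x)=-4.7874° <0 so +360° → 355.2126° ≈ 355.2°
Leg 3: φ1=-0.5199510, φ2=-1.3336358, Δφ=-0.8136847, Δλ=-0.2442606 rad; a=sin²(Δφ/2)+cosφ1·cosφ2·sin²(Δλ/2)=0.1596136739; c=2·atan2(√a, √(1-a))=0.821979386; dist=6371·c=5236.831 ≈ 5236.8 km; running total=24972.9 km
Leg 3 bearing: y=sinΔλ·cosφ2=-0.05681851, x=cosφ1·sinφ2-sinφ1·cosφ2·cosΔλ=-0.73028779; θ=atan2(y, x)=-175.5512° <0 so +360° → 184.4488° ≈ 184.4°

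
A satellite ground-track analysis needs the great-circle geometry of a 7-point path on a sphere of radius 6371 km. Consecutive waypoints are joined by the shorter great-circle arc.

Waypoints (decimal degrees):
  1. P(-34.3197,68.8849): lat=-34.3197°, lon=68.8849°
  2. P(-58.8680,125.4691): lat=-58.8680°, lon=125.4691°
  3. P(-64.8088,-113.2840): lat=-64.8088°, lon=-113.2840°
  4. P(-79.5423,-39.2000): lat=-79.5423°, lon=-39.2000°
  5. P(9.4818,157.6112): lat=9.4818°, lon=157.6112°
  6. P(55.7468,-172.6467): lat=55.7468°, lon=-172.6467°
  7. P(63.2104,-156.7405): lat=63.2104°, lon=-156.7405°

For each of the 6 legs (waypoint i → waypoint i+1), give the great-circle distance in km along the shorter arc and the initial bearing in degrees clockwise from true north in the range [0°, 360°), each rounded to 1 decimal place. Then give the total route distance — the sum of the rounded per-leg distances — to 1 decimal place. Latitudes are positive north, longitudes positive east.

Leg 1: dist=4907.0 km, bearing=141.7°
Leg 2: dist=5411.7 km, bearing=151.0°
Leg 3: dist=2707.5 km, bearing=155.0°
Leg 4: dist=12172.9 km, bearing=197.6°
Leg 5: dist=5761.7 km, bearing=20.8°
Leg 6: dist=1216.9 km, bearing=40.6°
Total: 32177.7 km

Leg 1: φ1=-0.5989918, φ2=-1.0274404, Δφ=-0.4284487, Δλ=0.9875806 rad; a=sin²(Δφ/2)+cosφ1·cosφ2·sin²(Δλ/2)=0.1411180046; c=2·atan2(√a, √(1-a))=0.770210682; dist=6371·c=4907.012 ≈ 4907.0 km; running total=4907.0 km
Leg 1 bearing: y=sinΔλ·cosφ2=0.43154743, x=cosφ1·sinφ2-sinφ1·cosφ2·cosΔλ=-0.54642627; θ=atan2(y, x)=141.6996° ≈ 141.7°
Leg 2: φ1=-1.0274404, φ2=-1.1311269, Δφ=-0.1036865, Δλ=-4.1670277 rad; a=sin²(Δφ/2)+cosφ1·cosφ2·sin²(Δλ/2)=0.1697915536; c=2·atan2(√a, √(1-a))=0.849422510; dist=6371·c=5411.671 ≈ 5411.7 km; running total=10318.7 km
Leg 2 bearing: y=sinΔλ·cosφ2=0.36389690, x=cosφ1·sinφ2-sinφ1·cosφ2·cosΔλ=-0.65683222; θ=atan2(y, x)=151.0128° ≈ 151.0°
Leg 3: φ1=-1.1311269, φ2=-1.3882750, Δφ=-0.2571481, Δλ=1.2930097 rad; a=sin²(Δφ/2)+cosφ1·cosφ2·sin²(Δλ/2)=0.0444761688; c=2·atan2(√a, √(1-a))=0.424978343; dist=6371·c=2707.537 ≈ 2707.5 km; running total=13026.2 km
Leg 3 bearing: y=sinΔλ·cosφ2=0.17455135, x=cosφ1·sinφ2-sinφ1·cosφ2·cosΔλ=-0.37352909; θ=atan2(y, x)=154.9532° ≈ 155.0°
Leg 4: φ1=-1.3882750, φ2=0.1654886, Δφ=1.5537637, Δλ=3.4350034 rad; a=sin²(Δφ/2)+cosφ1·cosφ2·sin²(Δλ/2)=0.6666882548; c=2·atan2(√a, √(1-a))=1.910679032; dist=6371·c=12172.936 ≈ 12172.9 km; running total=25199.1 km
Leg 4 bearing: y=sinΔλ·cosφ2=-0.28526761, x=cosφ1·sinφ2-sinφ1·cosφ2·cosΔλ=-0.89860030; θ=atan2(y, x)=-162.3876° <0 so +360° → 197.6124° ≈ 197.6°
Leg 5: φ1=0.1654886, φ2=0.9729652, Δφ=0.8074766, Δλ=-5.7640877 rad; a=sin²(Δφ/2)+cosφ1·cosφ2·sin²(Δλ/2)=0.1909045176; c=2·atan2(√a, √(1-a))=0.904357202; dist=6371·c=5761.660 ≈ 5761.7 km; running total=30960.8 km
Leg 5 bearing: y=sinΔλ·cosφ2=0.27922862, x=cosφ1·sinφ2-sinφ1·cosφ2·cosΔλ=0.73475935; θ=atan2(y, x)=20.8082° ≈ 20.8°
Leg 6: φ1=0.9729652, φ2=1.1032296, Δφ=0.1302644, Δλ=0.2776156 rad; a=sin²(Δφ/2)+cosφ1·cosφ2·sin²(Δλ/2)=0.0090928104; c=2·atan2(√a, √(1-a))=0.191002666; dist=6371·c=1216.878 ≈ 1216.9 km; running total=32177.7 km
Leg 6 bearing: y=sinΔλ·cosφ2=0.12352458, x=cosφ1·sinφ2-sinφ1·cosφ2·cosΔλ=0.14416034; θ=atan2(y, x)=40.5918° ≈ 40.6°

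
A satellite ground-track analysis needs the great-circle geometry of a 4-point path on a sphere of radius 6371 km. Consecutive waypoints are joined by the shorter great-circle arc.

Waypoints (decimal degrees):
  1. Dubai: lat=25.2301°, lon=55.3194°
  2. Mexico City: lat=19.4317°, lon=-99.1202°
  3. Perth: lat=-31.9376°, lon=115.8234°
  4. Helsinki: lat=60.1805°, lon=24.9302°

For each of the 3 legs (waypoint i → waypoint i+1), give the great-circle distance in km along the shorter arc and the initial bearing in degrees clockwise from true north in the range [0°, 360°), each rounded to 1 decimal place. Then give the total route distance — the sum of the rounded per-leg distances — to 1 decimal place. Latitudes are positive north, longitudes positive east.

Leg 1: dist=14331.5 km, bearing=328.5°
Leg 2: dist=16268.3 km, bearing=241.2°
Leg 3: dist=13092.6 km, bearing=325.8°
Total: 43692.4 km

Leg 1: φ1=0.4403483, φ2=0.3391471, Δφ=-0.1012012, Δλ=-2.6954795 rad; a=sin²(Δφ/2)+cosφ1·cosφ2·sin²(Δλ/2)=0.8138892747; c=2·atan2(√a, √(1-a))=2.249492345; dist=6371·c=14331.516 ≈ 14331.5 km; running total=14331.5 km
Leg 1 bearing: y=sinΔλ·cosφ2=-0.40688570, x=cosφ1·sinφ2-sinφ1·cosφ2·cosΔλ=0.66357977; θ=atan2(y, x)=-31.5153° <0 so +360° → 328.4847° ≈ 328.5°
Leg 2: φ1=0.3391471, φ2=-0.5574163, Δφ=-0.8965634, Δλ=3.7514735 rad; a=sin²(Δφ/2)+cosφ1·cosφ2·sin²(Δλ/2)=0.9159975803; c=2·atan2(√a, √(1-a))=2.553490664; dist=6371·c=16268.289 ≈ 16268.3 km; running total=30599.8 km
Leg 2 bearing: y=sinΔλ·cosφ2=-0.48606662, x=cosφ1·sinφ2-sinφ1·cosφ2·cosΔλ=-0.26743839; θ=atan2(y, x)=-118.8200° <0 so +360° → 241.1800° ≈ 241.2°
Leg 3: φ1=-0.5574163, φ2=1.0503479, Δφ=1.6077641, Δλ=-1.5863856 rad; a=sin²(Δφ/2)+cosφ1·cosφ2·sin²(Δλ/2)=0.7327663619; c=2·atan2(√a, √(1-a))=2.055032770; dist=6371·c=13092.614 ≈ 13092.6 km; running total=43692.4 km
Leg 3 bearing: y=sinΔλ·cosφ2=-0.49720884, x=cosφ1·sinφ2-sinφ1·cosφ2·cosΔλ=0.73216299; θ=atan2(y, x)=-34.1803° <0 so +360° → 325.8197° ≈ 325.8°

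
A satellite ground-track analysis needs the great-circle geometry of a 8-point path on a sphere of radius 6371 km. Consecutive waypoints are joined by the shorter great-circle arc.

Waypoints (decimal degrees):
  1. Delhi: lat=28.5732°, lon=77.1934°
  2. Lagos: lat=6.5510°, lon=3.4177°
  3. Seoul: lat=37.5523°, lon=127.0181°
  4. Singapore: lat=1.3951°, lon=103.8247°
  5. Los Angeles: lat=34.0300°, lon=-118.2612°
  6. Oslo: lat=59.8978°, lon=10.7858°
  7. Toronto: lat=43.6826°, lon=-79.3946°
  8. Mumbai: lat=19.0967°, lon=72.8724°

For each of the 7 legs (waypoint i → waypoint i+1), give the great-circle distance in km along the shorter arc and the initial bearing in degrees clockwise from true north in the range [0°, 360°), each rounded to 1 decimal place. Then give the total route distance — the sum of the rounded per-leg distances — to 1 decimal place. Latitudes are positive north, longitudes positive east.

Leg 1: dist=8077.5 km, bearing=268.0°
Leg 2: dist=12397.1 km, bearing=45.2°
Leg 3: dist=4668.3 km, bearing=216.1°
Leg 4: dist=14117.2 km, bearing=44.0°
Leg 5: dist=8579.3 km, bearing=23.5°
Leg 6: dist=5936.6 km, bearing=295.7°
Leg 7: dist=12483.5 km, bearing=28.4°
Total: 66259.5 km

Leg 1: φ1=0.4986964, φ2=0.1143365, Δφ=-0.3843599, Δλ=-1.2876289 rad; a=sin²(Δφ/2)+cosφ1·cosφ2·sin²(Δλ/2)=0.3508333150; c=2·atan2(√a, √(1-a))=1.267850297; dist=6371·c=8077.474 ≈ 8077.5 km; running total=8077.5 km
Leg 1 bearing: y=sinΔλ·cosφ2=-0.95390600, x=cosφ1·sinφ2-sinφ1·cosφ2·cosΔλ=-0.03256597; θ=atan2(y, x)=-91.9553° <0 so +360° → 268.0447° ≈ 268.0°
Leg 2: φ1=0.1143365, φ2=0.6554113, Δφ=0.5410748, Δλ=2.1572339 rad; a=sin²(Δφ/2)+cosφ1·cosφ2·sin²(Δλ/2)=0.6831663191; c=2·atan2(√a, √(1-a))=1.945860926; dist=6371·c=12397.080 ≈ 12397.1 km; running total=20474.6 km
Leg 2 bearing: y=sinΔλ·cosφ2=0.66033467, x=cosφ1·sinφ2-sinφ1·cosφ2·cosΔλ=0.65555970; θ=atan2(y, x)=45.2079° ≈ 45.2°
Leg 3: φ1=0.6554113, φ2=0.0243491, Δφ=-0.6310622, Δλ=-0.4048012 rad; a=sin²(Δφ/2)+cosφ1·cosφ2·sin²(Δλ/2)=0.1283265264; c=2·atan2(√a, √(1-a))=0.732736169; dist=6371·c=4668.262 ≈ 4668.3 km; running total=25142.9 km
Leg 3 bearing: y=sinΔλ·cosφ2=-0.39371929, x=cosφ1·sinφ2-sinφ1·cosφ2·cosΔλ=-0.54075913; θ=atan2(y, x)=-143.9422° <0 so +360° → 216.0578° ≈ 216.1°
Leg 4: φ1=0.0243491, φ2=0.5939355, Δφ=0.5695865, Δλ=-3.8761302 rad; a=sin²(Δφ/2)+cosφ1·cosφ2·sin²(Δλ/2)=0.8006189302; c=2·atan2(√a, √(1-a))=2.215845661; dist=6371·c=14117.153 ≈ 14117.2 km; running total=39260.1 km
Leg 4 bearing: y=sinΔλ·cosφ2=0.55546114, x=cosφ1·sinφ2-sinφ1·cosφ2·cosΔλ=0.57443533; θ=atan2(y, x)=44.0379° ≈ 44.0°
Leg 5: φ1=0.5939355, φ2=1.0454138, Δφ=0.4514783, Δλ=2.2522950 rad; a=sin²(Δφ/2)+cosφ1·cosφ2·sin²(Δλ/2)=0.3888459261; c=2·atan2(√a, √(1-a))=1.346615104; dist=6371·c=8579.285 ≈ 8579.3 km; running total=47839.4 km
Leg 5 bearing: y=sinΔλ·cosφ2=0.38951381, x=cosφ1·sinφ2-sinφ1·cosφ2·cosΔλ=0.89378861; θ=atan2(y, x)=23.5476° ≈ 23.5°
Leg 6: φ1=1.0454138, φ2=0.7624052, Δφ=-0.2830086, Δλ=-1.5739449 rad; a=sin²(Δφ/2)+cosφ1·cosφ2·sin²(Δλ/2)=0.2018136896; c=2·atan2(√a, √(1-a))=0.931821774; dist=6371·c=5936.637 ≈ 5936.6 km; running total=53776.0 km
Leg 6 bearing: y=sinΔλ·cosφ2=-0.72317334, x=cosφ1·sinφ2-sinφ1·cosφ2·cosΔλ=0.34836765; θ=atan2(y, x)=-64.2789° <0 so +360° → 295.7211° ≈ 295.7°
Leg 7: φ1=0.7624052, φ2=0.3333003, Δφ=-0.4291049, Δλ=2.6575605 rad; a=sin²(Δφ/2)+cosφ1·cosφ2·sin²(Δλ/2)=0.6894582959; c=2·atan2(√a, √(1-a))=1.959421636; dist=6371·c=12483.475 ≈ 12483.5 km; running total=66259.5 km
Leg 7 bearing: y=sinΔλ·cosφ2=0.43974256, x=cosφ1·sinφ2-sinφ1·cosφ2·cosΔλ=0.81427802; θ=atan2(y, x)=28.3708° ≈ 28.4°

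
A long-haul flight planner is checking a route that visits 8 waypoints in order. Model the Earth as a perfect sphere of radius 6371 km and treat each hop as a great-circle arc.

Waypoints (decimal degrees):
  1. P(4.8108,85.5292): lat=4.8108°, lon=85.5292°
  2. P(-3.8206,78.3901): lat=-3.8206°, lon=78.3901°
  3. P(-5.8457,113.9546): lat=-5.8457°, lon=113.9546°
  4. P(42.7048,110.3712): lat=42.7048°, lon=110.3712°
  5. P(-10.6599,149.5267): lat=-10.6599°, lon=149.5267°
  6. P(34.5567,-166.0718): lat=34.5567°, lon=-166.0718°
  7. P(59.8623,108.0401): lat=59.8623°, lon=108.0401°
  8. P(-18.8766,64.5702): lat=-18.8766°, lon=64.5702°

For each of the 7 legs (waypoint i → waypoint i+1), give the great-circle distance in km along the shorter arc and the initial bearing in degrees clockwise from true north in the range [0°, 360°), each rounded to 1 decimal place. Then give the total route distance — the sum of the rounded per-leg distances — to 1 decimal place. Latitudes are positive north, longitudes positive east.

Leg 1: φ1=0.0839643, φ2=-0.0666820, Δφ=-0.1506463, Δλ=-0.1246008 rad; a=sin²(Δφ/2)+cosφ1·cosφ2·sin²(Δλ/2)=0.0095169393; c=2·atan2(√a, √(1-a))=0.195420410; dist=6371·c=1245.023 ≈ 1245.0 km; running total=1245.0 km
Leg 1 bearing: y=sinΔλ·cosφ2=-0.12400244, x=cosφ1·sinφ2-sinφ1·cosφ2·cosΔλ=-0.14942846; θ=atan2(y, x)=-140.3126° <0 so +360° → 219.6874° ≈ 219.7°
Leg 2: φ1=-0.0666820, φ2=-0.1020267, Δφ=-0.0353447, Δλ=0.6207176 rad; a=sin²(Δφ/2)+cosφ1·cosφ2·sin²(Δλ/2)=0.0928904104; c=2·atan2(√a, √(1-a))=0.619413353; dist=6371·c=3946.282 ≈ 3946.3 km; running total=5191.3 km
Leg 2 bearing: y=sinΔλ·cosφ2=0.57859453, x=cosφ1·sinφ2-sinφ1·cosφ2·cosΔλ=-0.04770224; θ=atan2(y, x)=94.7131° ≈ 94.7°
Leg 3: φ1=-0.1020267, φ2=0.7453394, Δφ=0.8473661, Δλ=-0.0625421 rad; a=sin²(Δφ/2)+cosφ1·cosφ2·sin²(Δλ/2)=0.1697347985; c=2·atan2(√a, √(1-a))=0.849271334; dist=6371·c=5410.708 ≈ 5410.7 km; running total=10602.0 km
Leg 3 bearing: y=sinΔλ·cosφ2=-0.04592961, x=cosφ1·sinφ2-sinφ1·cosφ2·cosΔλ=0.74939313; θ=atan2(y, x)=-3.5072° <0 so +360° → 356.4928° ≈ 356.5°
Leg 4: φ1=0.7453394, φ2=-0.1860504, Δφ=-0.9313897, Δλ=0.6833924 rad; a=sin²(Δφ/2)+cosφ1·cosφ2·sin²(Δλ/2)=0.2827279857; c=2·atan2(√a, √(1-a))=1.121264381; dist=6371·c=7143.575 ≈ 7143.6 km; running total=17745.6 km
Leg 4 bearing: y=sinΔλ·cosφ2=0.62053038, x=cosφ1·sinφ2-sinφ1·cosφ2·cosΔλ=-0.65277372; θ=atan2(y, x)=136.4506° ≈ 136.5°
Leg 5: φ1=-0.1860504, φ2=0.6031282, Δφ=0.7891785, Δλ=-5.5082329 rad; a=sin²(Δφ/2)+cosφ1·cosφ2·sin²(Δλ/2)=0.2633392507; c=2·atan2(√a, √(1-a))=1.077738734; dist=6371·c=6866.273 ≈ 6866.3 km; running total=24611.9 km
Leg 5 bearing: y=sinΔλ·cosφ2=0.57623383, x=cosφ1·sinφ2-sinφ1·cosφ2·cosΔλ=0.66627422; θ=atan2(y, x)=40.8552° ≈ 40.9°
Leg 6: φ1=0.6031282, φ2=1.0447942, Δφ=0.4416660, Δλ=4.7841552 rad; a=sin²(Δφ/2)+cosφ1·cosφ2·sin²(Δλ/2)=0.2399026233; c=2·atan2(√a, √(1-a))=1.023717356; dist=6371·c=6522.103 ≈ 6522.1 km; running total=31134.0 km
Leg 6 bearing: y=sinΔλ·cosφ2=-0.50078749, x=cosφ1·sinφ2-sinφ1·cosφ2·cosΔλ=0.69181595; θ=atan2(y, x)=-35.8998° <0 so +360° → 324.1002° ≈ 324.1°
Leg 7: φ1=1.0447942, φ2=-0.3294588, Δφ=-1.3742531, Δλ=-0.7586929 rad; a=sin²(Δφ/2)+cosφ1·cosφ2·sin²(Δλ/2)=0.4675080949; c=2·atan2(√a, √(1-a))=1.505766693; dist=6371·c=9593.240 ≈ 9593.2 km; running total=40727.2 km
Leg 7 bearing: y=sinΔλ·cosφ2=-0.65097253, x=cosφ1·sinφ2-sinφ1·cosφ2·cosΔλ=-0.75631466; θ=atan2(y, x)=-139.2809° <0 so +360° → 220.7191° ≈ 220.7°

Leg 1: dist=1245.0 km, bearing=219.7°
Leg 2: dist=3946.3 km, bearing=94.7°
Leg 3: dist=5410.7 km, bearing=356.5°
Leg 4: dist=7143.6 km, bearing=136.5°
Leg 5: dist=6866.3 km, bearing=40.9°
Leg 6: dist=6522.1 km, bearing=324.1°
Leg 7: dist=9593.2 km, bearing=220.7°
Total: 40727.2 km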